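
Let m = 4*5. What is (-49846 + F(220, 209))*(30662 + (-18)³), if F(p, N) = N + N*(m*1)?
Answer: -1128697310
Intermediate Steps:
m = 20
F(p, N) = 21*N (F(p, N) = N + N*(20*1) = N + N*20 = N + 20*N = 21*N)
(-49846 + F(220, 209))*(30662 + (-18)³) = (-49846 + 21*209)*(30662 + (-18)³) = (-49846 + 4389)*(30662 - 5832) = -45457*24830 = -1128697310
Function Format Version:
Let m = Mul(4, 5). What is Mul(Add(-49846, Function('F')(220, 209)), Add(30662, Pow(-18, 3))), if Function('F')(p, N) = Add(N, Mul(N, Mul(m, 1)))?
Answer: -1128697310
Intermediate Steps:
m = 20
Function('F')(p, N) = Mul(21, N) (Function('F')(p, N) = Add(N, Mul(N, Mul(20, 1))) = Add(N, Mul(N, 20)) = Add(N, Mul(20, N)) = Mul(21, N))
Mul(Add(-49846, Function('F')(220, 209)), Add(30662, Pow(-18, 3))) = Mul(Add(-49846, Mul(21, 209)), Add(30662, Pow(-18, 3))) = Mul(Add(-49846, 4389), Add(30662, -5832)) = Mul(-45457, 24830) = -1128697310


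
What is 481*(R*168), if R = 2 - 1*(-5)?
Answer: 565656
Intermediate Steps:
R = 7 (R = 2 + 5 = 7)
481*(R*168) = 481*(7*168) = 481*1176 = 565656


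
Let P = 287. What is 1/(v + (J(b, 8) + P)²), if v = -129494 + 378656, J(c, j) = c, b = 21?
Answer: 1/344026 ≈ 2.9068e-6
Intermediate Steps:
v = 249162
1/(v + (J(b, 8) + P)²) = 1/(249162 + (21 + 287)²) = 1/(249162 + 308²) = 1/(249162 + 94864) = 1/344026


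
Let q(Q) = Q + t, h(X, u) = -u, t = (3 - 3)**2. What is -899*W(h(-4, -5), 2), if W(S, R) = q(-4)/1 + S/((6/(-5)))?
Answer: 44051/6 ≈ 7341.8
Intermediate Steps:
t = 0 (t = 0**2 = 0)
q(Q) = Q (q(Q) = Q + 0 = Q)
W(S, R) = -4 - 5*S/6 (W(S, R) = -4/1 + S/((6/(-5))) = -4*1 + S/((6*(-1/5))) = -4 + S/(-6/5) = -4 + S*(-5/6) = -4 - 5*S/6)
-899*W(h(-4, -5), 2) = -899*(-4 - (-5)*(-5)/6) = -899*(-4 - 5/6*5) = -899*(-4 - 25/6) = -899*(-49/6) = 44051/6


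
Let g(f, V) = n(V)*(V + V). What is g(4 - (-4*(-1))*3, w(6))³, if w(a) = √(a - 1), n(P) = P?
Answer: 1000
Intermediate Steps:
w(a) = √(-1 + a)
g(f, V) = 2*V² (g(f, V) = V*(V + V) = V*(2*V) = 2*V²)
g(4 - (-4*(-1))*3, w(6))³ = (2*(√(-1 + 6))²)³ = (2*(√5)²)³ = (2*5)³ = 10³ = 1000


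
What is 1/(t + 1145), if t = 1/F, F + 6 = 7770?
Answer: 7764/8889781 ≈ 0.00087336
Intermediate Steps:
F = 7764 (F = -6 + 7770 = 7764)
t = 1/7764 ≈ 0.00012880
1/(t + 1145) = 1/(1/7764 + 1145) = 1/(8889781/7764) = 7764/8889781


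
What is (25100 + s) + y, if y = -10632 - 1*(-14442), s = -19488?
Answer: 9422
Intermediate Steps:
y = 3810 (y = -10632 + 14442 = 3810)
(25100 + s) + y = (25100 - 19488) + 3810 = 5612 + 3810 = 9422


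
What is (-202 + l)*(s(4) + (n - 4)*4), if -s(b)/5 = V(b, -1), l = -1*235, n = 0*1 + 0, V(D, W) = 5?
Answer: 17917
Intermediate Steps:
n = 0 (n = 0 + 0 = 0)
l = -235
s(b) = -25 (s(b) = -5*5 = -25)
(-202 + l)*(s(4) + (n - 4)*4) = (-202 - 235)*(-25 + (0 - 4)*4) = -437*(-25 - 4*4) = -437*(-25 - 16) = -437*(-41) = 17917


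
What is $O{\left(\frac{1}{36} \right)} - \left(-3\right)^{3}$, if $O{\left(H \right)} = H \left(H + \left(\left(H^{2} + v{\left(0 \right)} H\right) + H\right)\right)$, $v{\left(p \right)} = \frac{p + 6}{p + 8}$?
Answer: $\frac{314953}{11664} \approx 27.002$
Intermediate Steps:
$v{\left(p \right)} = \frac{6 + p}{8 + p}$
$O{\left(H \right)} = H \left(H^{2} + \frac{11 H}{4}\right)$ ($O{\left(H \right)} = H \left(H + \left(\left(H^{2} + \frac{6 + 0}{8 + 0} H\right) + H\right)\right) = H \left(H + \left(\left(H^{2} + \frac{1}{8} \cdot 6 H\right) + H\right)\right) = H \left(H + \left(\left(H^{2} + \frac{3 H}{4}\right) + H\right)\right) = H \left(H + \left(H^{2} + \frac{7 H}{4}\right)\right) = H \left(H^{2} + \frac{11 H}{4}\right)$)
$O{\left(\frac{1}{36} \right)} - \left(-3\right)^{3} = \left(\frac{1}{36}\right)^{2} \left(\frac{11}{4} + \frac{1}{36}\right) - \left(-3\right)^{3} = \frac{\frac{11}{4} + \frac{1}{36}}{1296} - -27 = \frac{1}{1296} \cdot \frac{25}{9} + 27 = \frac{25}{11664} + 27 = \frac{314953}{11664}$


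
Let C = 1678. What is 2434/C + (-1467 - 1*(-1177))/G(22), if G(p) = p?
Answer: -108268/9229 ≈ -11.731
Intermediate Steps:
2434/C + (-1467 - 1*(-1177))/G(22) = 2434/1678 + (-1467 - 1*(-1177))/22 = 2434*(1/1678) + (-1467 + 1177)*(1/22) = 1217/839 - 290*1/22 = 1217/839 - 145/11 = -108268/9229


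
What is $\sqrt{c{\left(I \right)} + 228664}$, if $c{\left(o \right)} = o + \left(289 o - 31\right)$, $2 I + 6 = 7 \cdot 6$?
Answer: $\sqrt{233853} \approx 483.58$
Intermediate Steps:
$I = 18$ ($I = -3 + \frac{7 \cdot 6}{2} = -3 + \frac{1}{2} \cdot 42 = -3 + 21 = 18$)
$c{\left(o \right)} = -31 + 290 o$ ($c{\left(o \right)} = o + \left(-31 + 289 o\right) = -31 + 290 o$)
$\sqrt{c{\left(I \right)} + 228664} = \sqrt{\left(-31 + 290 \cdot 18\right) + 228664} = \sqrt{\left(-31 + 5220\right) + 228664} = \sqrt{5189 + 228664} = \sqrt{233853}$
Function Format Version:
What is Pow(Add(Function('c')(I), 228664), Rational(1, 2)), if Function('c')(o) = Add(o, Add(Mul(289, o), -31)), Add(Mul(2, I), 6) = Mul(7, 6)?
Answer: Pow(233853, Rational(1, 2)) ≈ 483.58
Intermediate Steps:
I = 18 (I = Add(-3, Mul(Rational(1, 2), Mul(7, 6))) = Add(-3, Mul(Rational(1, 2), 42)) = Add(-3, 21) = 18)
Function('c')(o) = Add(-31, Mul(290, o)) (Function('c')(o) = Add(o, Add(-31, Mul(289, o))) = Add(-31, Mul(290, o)))
Pow(Add(Function('c')(I), 228664), Rational(1, 2)) = Pow(Add(Add(-31, Mul(290, 18)), 228664), Rational(1, 2)) = Pow(Add(Add(-31, 5220), 228664), Rational(1, 2)) = Pow(Add(5189, 228664), Rational(1, 2)) = Pow(233853, Rational(1, 2))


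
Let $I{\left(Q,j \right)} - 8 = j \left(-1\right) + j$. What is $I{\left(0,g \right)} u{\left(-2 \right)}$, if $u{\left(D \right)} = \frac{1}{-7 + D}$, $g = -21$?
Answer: $- \frac{8}{9} \approx -0.88889$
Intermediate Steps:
$I{\left(Q,j \right)} = 8$ ($I{\left(Q,j \right)} = 8 + \left(j \left(-1\right) + j\right) = 8 + \left(- j + j\right) = 8 + 0 = 8$)
$I{\left(0,g \right)} u{\left(-2 \right)} = \frac{8}{-7 - 2} = \frac{8}{-9} = 8 \left(- \frac{1}{9}\right) = - \frac{8}{9}$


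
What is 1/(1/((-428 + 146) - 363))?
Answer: -645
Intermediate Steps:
1/(1/((-428 + 146) - 363)) = 1/(1/(-282 - 363)) = 1/(1/(-645)) = 1/(-1/645) = -645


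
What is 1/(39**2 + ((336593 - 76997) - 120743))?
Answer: 1/140374 ≈ 7.1238e-6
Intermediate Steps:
1/(39**2 + ((336593 - 76997) - 120743)) = 1/(1521 + (259596 - 120743)) = 1/(1521 + 138853) = 1/140374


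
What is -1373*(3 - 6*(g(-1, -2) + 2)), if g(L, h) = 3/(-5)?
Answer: 37071/5 ≈ 7414.2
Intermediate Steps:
g(L, h) = -⅗ (g(L, h) = 3*(-⅕) = -⅗)
-1373*(3 - 6*(g(-1, -2) + 2)) = -1373*(3 - 6*(-⅗ + 2)) = -1373*(3 - 6*7/5) = -1373*(3 - 1*42/5) = -1373*(3 - 42/5) = -1373*(-27/5) = 37071/5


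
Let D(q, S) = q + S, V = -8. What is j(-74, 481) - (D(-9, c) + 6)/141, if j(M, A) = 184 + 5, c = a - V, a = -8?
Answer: 8884/47 ≈ 189.02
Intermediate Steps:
c = 0 (c = -8 - 1*(-8) = -8 + 8 = 0)
j(M, A) = 189
D(q, S) = S + q
j(-74, 481) - (D(-9, c) + 6)/141 = 189 - ((0 - 9) + 6)/141 = 189 - (-9 + 6)/141 = 189 - (-3)/141 = 189 - 1*(-1/47) = 189 + 1/47 = 8884/47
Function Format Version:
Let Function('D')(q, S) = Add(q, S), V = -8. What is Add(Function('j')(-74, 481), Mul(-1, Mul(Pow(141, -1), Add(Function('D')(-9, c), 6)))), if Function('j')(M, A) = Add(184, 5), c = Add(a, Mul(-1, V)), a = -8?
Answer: Rational(8884, 47) ≈ 189.02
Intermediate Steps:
c = 0 (c = Add(-8, Mul(-1, -8)) = Add(-8, 8) = 0)
Function('j')(M, A) = 189
Function('D')(q, S) = Add(S, q)
Add(Function('j')(-74, 481), Mul(-1, Mul(Pow(141, -1), Add(Function('D')(-9, c), 6)))) = Add(189, Mul(-1, Mul(Pow(141, -1), Add(Add(0, -9), 6)))) = Add(189, Mul(-1, Mul(Rational(1, 141), Add(-9, 6)))) = Add(189, Mul(-1, Mul(Rational(1, 141), -3))) = Add(189, Mul(-1, Rational(-1, 47))) = Add(189, Rational(1, 47)) = Rational(8884, 47)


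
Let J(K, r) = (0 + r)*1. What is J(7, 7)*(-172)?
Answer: -1204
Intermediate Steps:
J(K, r) = r (J(K, r) = r*1 = r)
J(7, 7)*(-172) = 7*(-172) = -1204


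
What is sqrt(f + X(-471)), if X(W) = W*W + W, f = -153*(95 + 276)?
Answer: sqrt(164607) ≈ 405.72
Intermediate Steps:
f = -56763 (f = -153*371 = -56763)
X(W) = W + W**2 (X(W) = W**2 + W = W + W**2)
sqrt(f + X(-471)) = sqrt(-56763 - 471*(1 - 471)) = sqrt(-56763 - 471*(-470)) = sqrt(-56763 + 221370) = sqrt(164607)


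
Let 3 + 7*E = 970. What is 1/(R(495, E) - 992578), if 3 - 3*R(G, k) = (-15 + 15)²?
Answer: -1/992577 ≈ -1.0075e-6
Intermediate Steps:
E = 967/7 (E = -3/7 + (⅐)*970 = -3/7 + 970/7 = 967/7 ≈ 138.14)
R(G, k) = 1 (R(G, k) = 1 - (-15 + 15)²/3 = 1 - ⅓*0² = 1 - ⅓*0 = 1 + 0 = 1)
1/(R(495, E) - 992578) = 1/(1 - 992578) = 1/(-992577) = -1/992577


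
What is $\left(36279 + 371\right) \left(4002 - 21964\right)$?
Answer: $-658307300$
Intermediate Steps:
$\left(36279 + 371\right) \left(4002 - 21964\right) = 36650 \left(4002 - 21964\right) = 36650 \left(-17962\right) = -658307300$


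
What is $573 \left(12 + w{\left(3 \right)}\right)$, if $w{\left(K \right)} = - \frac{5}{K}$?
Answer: $5921$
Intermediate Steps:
$573 \left(12 + w{\left(3 \right)}\right) = 573 \left(12 - \frac{5}{3}\right) = 573 \cdot \frac{31}{3} = 5921$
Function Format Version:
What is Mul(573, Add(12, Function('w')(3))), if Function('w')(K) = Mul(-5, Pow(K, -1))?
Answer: 5921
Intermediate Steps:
Mul(573, Add(12, Function('w')(3))) = Mul(573, Add(12, Mul(-5, Pow(3, -1)))) = Mul(573, Add(12, Mul(-5, Rational(1, 3)))) = Mul(573, Add(12, Rational(-5, 3))) = Mul(573, Rational(31, 3)) = 5921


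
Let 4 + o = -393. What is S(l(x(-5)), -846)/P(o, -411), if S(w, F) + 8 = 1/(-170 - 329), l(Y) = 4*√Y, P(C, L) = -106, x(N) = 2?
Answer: 3993/52894 ≈ 0.075491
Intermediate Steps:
o = -397 (o = -4 - 393 = -397)
S(w, F) = -3993/499 (S(w, F) = -8 + 1/(-170 - 329) = -8 + 1/(-499) = -8 - 1/499 = -3993/499)
S(l(x(-5)), -846)/P(o, -411) = -3993/499/(-106) = -3993/499*(-1/106) = 3993/52894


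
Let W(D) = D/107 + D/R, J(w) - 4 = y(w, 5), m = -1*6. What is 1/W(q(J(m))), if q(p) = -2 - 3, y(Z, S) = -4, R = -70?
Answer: 1498/37 ≈ 40.487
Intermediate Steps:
m = -6
J(w) = 0 (J(w) = 4 - 4 = 0)
q(p) = -5
W(D) = -37*D/7490 (W(D) = D/107 + D/(-70) = D*(1/107) + D*(-1/70) = D/107 - D/70 = -37*D/7490)
1/W(q(J(m))) = 1/(-37/7490*(-5)) = 1/(37/1498) = 1498/37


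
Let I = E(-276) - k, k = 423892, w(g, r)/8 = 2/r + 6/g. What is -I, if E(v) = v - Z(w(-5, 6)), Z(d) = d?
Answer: 6362416/15 ≈ 4.2416e+5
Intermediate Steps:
w(g, r) = 16/r + 48/g (w(g, r) = 8*(2/r + 6/g) = 16/r + 48/g)
E(v) = 104/15 + v (E(v) = v - (16/6 + 48/(-5)) = v - (16*(1/6) + 48*(-1/5)) = v - (8/3 - 48/5) = v - 1*(-104/15) = v + 104/15 = 104/15 + v)
I = -6362416/15 (I = (104/15 - 276) - 1*423892 = -4036/15 - 423892 = -6362416/15 ≈ -4.2416e+5)
-I = -1*(-6362416/15) = 6362416/15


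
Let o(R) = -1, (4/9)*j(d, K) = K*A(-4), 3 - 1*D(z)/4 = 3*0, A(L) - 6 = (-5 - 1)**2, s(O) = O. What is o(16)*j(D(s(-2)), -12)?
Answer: 1134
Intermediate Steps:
A(L) = 42 (A(L) = 6 + (-5 - 1)**2 = 6 + (-6)**2 = 6 + 36 = 42)
D(z) = 12 (D(z) = 12 - 12*0 = 12 - 4*0 = 12 + 0 = 12)
j(d, K) = 189*K/2 (j(d, K) = 9*(K*42)/4 = 9*(42*K)/4 = 189*K/2)
o(16)*j(D(s(-2)), -12) = -189*(-12)/2 = -1*(-1134) = 1134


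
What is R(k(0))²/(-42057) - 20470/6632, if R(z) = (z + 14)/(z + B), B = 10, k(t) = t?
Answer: -10761497359/3486525300 ≈ -3.0866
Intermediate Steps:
R(z) = (14 + z)/(10 + z) (R(z) = (z + 14)/(z + 10) = (14 + z)/(10 + z))
R(k(0))²/(-42057) - 20470/6632 = ((14 + 0)/(10 + 0))²/(-42057) - 20470/6632 = (14/10)²*(-1/42057) - 20470*1/6632 = ((⅒)*14)²*(-1/42057) - 10235/3316 = (7/5)²*(-1/42057) - 10235/3316 = (49/25)*(-1/42057) - 10235/3316 = -49/1051425 - 10235/3316 = -10761497359/3486525300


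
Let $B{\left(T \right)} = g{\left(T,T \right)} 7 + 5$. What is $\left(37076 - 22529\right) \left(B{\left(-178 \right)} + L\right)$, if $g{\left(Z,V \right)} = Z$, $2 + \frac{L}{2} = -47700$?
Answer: $-1405894815$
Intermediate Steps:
$L = -95404$ ($L = -4 + 2 \left(-47700\right) = -4 - 95400 = -95404$)
$B{\left(T \right)} = 5 + 7 T$ ($B{\left(T \right)} = T 7 + 5 = 7 T + 5 = 5 + 7 T$)
$\left(37076 - 22529\right) \left(B{\left(-178 \right)} + L\right) = \left(37076 - 22529\right) \left(\left(5 + 7 \left(-178\right)\right) - 95404\right) = 14547 \left(\left(5 - 1246\right) - 95404\right) = 14547 \left(-1241 - 95404\right) = 14547 \left(-96645\right) = -1405894815$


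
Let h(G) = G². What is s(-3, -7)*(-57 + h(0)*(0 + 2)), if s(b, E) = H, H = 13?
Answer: -741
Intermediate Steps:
s(b, E) = 13
s(-3, -7)*(-57 + h(0)*(0 + 2)) = 13*(-57 + 0²*(0 + 2)) = 13*(-57 + 0*2) = 13*(-57 + 0) = 13*(-57) = -741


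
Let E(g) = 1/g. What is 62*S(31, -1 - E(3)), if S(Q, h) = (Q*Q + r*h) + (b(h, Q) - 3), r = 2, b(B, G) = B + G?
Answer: 61070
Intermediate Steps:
S(Q, h) = -3 + Q + Q² + 3*h (S(Q, h) = (Q*Q + 2*h) + ((h + Q) - 3) = (Q² + 2*h) + ((Q + h) - 3) = (Q² + 2*h) + (-3 + Q + h) = -3 + Q + Q² + 3*h)
62*S(31, -1 - E(3)) = 62*(-3 + 31 + 31² + 3*(-1 - 1/3)) = 62*(-3 + 31 + 961 + 3*(-1 - 1*⅓)) = 62*(-3 + 31 + 961 + 3*(-1 - ⅓)) = 62*(-3 + 31 + 961 + 3*(-4/3)) = 62*(-3 + 31 + 961 - 4) = 62*985 = 61070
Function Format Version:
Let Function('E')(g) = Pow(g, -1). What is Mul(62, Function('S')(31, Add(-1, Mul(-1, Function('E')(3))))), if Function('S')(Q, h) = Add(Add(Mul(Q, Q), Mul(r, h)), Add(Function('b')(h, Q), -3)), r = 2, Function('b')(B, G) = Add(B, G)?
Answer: 61070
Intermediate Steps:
Function('S')(Q, h) = Add(-3, Q, Pow(Q, 2), Mul(3, h)) (Function('S')(Q, h) = Add(Add(Mul(Q, Q), Mul(2, h)), Add(Add(h, Q), -3)) = Add(Add(Pow(Q, 2), Mul(2, h)), Add(Add(Q, h), -3)) = Add(Add(Pow(Q, 2), Mul(2, h)), Add(-3, Q, h)) = Add(-3, Q, Pow(Q, 2), Mul(3, h)))
Mul(62, Function('S')(31, Add(-1, Mul(-1, Function('E')(3))))) = Mul(62, Add(-3, 31, Pow(31, 2), Mul(3, Add(-1, Mul(-1, Pow(3, -1)))))) = Mul(62, Add(-3, 31, 961, Mul(3, Add(-1, Mul(-1, Rational(1, 3)))))) = Mul(62, Add(-3, 31, 961, Mul(3, Add(-1, Rational(-1, 3))))) = Mul(62, Add(-3, 31, 961, Mul(3, Rational(-4, 3)))) = Mul(62, Add(-3, 31, 961, -4)) = Mul(62, 985) = 61070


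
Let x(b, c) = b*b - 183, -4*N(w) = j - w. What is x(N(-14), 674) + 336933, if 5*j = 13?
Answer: 134706889/400 ≈ 3.3677e+5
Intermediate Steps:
j = 13/5 (j = (1/5)*13 = 13/5 ≈ 2.6000)
N(w) = -13/20 + w/4 (N(w) = -(13/5 - w)/4 = -13/20 + w/4)
x(b, c) = -183 + b**2 (x(b, c) = b**2 - 183 = -183 + b**2)
x(N(-14), 674) + 336933 = (-183 + (-13/20 + (1/4)*(-14))**2) + 336933 = (-183 + (-13/20 - 7/2)**2) + 336933 = (-183 + (-83/20)**2) + 336933 = (-183 + 6889/400) + 336933 = -66311/400 + 336933 = 134706889/400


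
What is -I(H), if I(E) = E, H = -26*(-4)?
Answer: -104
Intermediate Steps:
H = 104
-I(H) = -1*104 = -104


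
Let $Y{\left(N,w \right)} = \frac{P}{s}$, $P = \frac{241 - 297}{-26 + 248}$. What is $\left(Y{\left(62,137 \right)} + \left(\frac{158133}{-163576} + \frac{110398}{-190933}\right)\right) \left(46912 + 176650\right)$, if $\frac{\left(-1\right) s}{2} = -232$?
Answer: $- \frac{17368028601463282777}{50267994788676} \approx -3.4551 \cdot 10^{5}$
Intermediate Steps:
$s = 464$ ($s = \left(-2\right) \left(-232\right) = 464$)
$P = - \frac{28}{111}$ ($P = - \frac{56}{222} = \left(-56\right) \frac{1}{222} = - \frac{28}{111} \approx -0.25225$)
$Y{\left(N,w \right)} = - \frac{7}{12876}$ ($Y{\left(N,w \right)} = - \frac{28}{111 \cdot 464} = \left(- \frac{28}{111}\right) \frac{1}{464} = - \frac{7}{12876}$)
$\left(Y{\left(62,137 \right)} + \left(\frac{158133}{-163576} + \frac{110398}{-190933}\right)\right) \left(46912 + 176650\right) = \left(- \frac{7}{12876} + \left(\frac{158133}{-163576} + \frac{110398}{-190933}\right)\right) \left(46912 + 176650\right) = \left(- \frac{7}{12876} + \left(158133 \left(- \frac{1}{163576}\right) + 110398 \left(- \frac{1}{190933}\right)\right)\right) 223562 = \left(- \frac{7}{12876} - \frac{48251271337}{31232056408}\right) 223562 = \left(- \frac{155375498532517}{100535989577352}\right) 223562 = - \frac{17368028601463282777}{50267994788676}$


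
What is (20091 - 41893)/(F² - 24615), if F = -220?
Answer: -21802/23785 ≈ -0.91663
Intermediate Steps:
(20091 - 41893)/(F² - 24615) = (20091 - 41893)/((-220)² - 24615) = -21802/(48400 - 24615) = -21802/23785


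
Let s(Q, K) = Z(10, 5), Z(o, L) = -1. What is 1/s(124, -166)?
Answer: -1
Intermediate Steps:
s(Q, K) = -1
1/s(124, -166) = 1/(-1) = -1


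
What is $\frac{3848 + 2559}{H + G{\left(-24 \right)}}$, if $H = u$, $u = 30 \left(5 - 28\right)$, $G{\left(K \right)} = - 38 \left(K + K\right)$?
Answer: $\frac{6407}{1134} \approx 5.6499$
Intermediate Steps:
$G{\left(K \right)} = - 76 K$ ($G{\left(K \right)} = - 38 \cdot 2 K = - 76 K$)
$u = -690$ ($u = 30 \left(-23\right) = -690$)
$H = -690$
$\frac{3848 + 2559}{H + G{\left(-24 \right)}} = \frac{3848 + 2559}{-690 - -1824} = \frac{6407}{-690 + 1824} = \frac{6407}{1134}$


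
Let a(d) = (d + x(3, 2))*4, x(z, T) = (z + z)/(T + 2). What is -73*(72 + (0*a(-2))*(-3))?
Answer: -5256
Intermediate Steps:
x(z, T) = 2*z/(2 + T) (x(z, T) = (2*z)/(2 + T) = 2*z/(2 + T))
a(d) = 6 + 4*d (a(d) = (d + 2*3/(2 + 2))*4 = (d + 2*3/4)*4 = (d + 2*3*(1/4))*4 = (d + 3/2)*4 = (3/2 + d)*4 = 6 + 4*d)
-73*(72 + (0*a(-2))*(-3)) = -73*(72 + (0*(6 + 4*(-2)))*(-3)) = -73*(72 + (0*(6 - 8))*(-3)) = -73*(72 + (0*(-2))*(-3)) = -73*(72 + 0*(-3)) = -73*(72 + 0) = -73*72 = -5256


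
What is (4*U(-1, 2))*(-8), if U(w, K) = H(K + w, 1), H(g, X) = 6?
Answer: -192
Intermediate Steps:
U(w, K) = 6
(4*U(-1, 2))*(-8) = (4*6)*(-8) = 24*(-8) = -192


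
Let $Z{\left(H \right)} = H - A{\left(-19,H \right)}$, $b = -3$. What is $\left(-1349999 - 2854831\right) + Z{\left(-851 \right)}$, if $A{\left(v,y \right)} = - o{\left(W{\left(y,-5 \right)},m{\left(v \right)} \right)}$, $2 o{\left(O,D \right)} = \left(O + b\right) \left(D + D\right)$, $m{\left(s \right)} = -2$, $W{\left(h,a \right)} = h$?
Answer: $-4203973$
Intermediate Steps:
$o{\left(O,D \right)} = D \left(-3 + O\right)$ ($o{\left(O,D \right)} = \frac{\left(O - 3\right) \left(D + D\right)}{2} = \frac{\left(-3 + O\right) 2 D}{2} = \frac{2 D \left(-3 + O\right)}{2} = D \left(-3 + O\right)$)
$A{\left(v,y \right)} = -6 + 2 y$ ($A{\left(v,y \right)} = - \left(-2\right) \left(-3 + y\right) = - (6 - 2 y) = -6 + 2 y$)
$Z{\left(H \right)} = 6 - H$ ($Z{\left(H \right)} = H - \left(-6 + 2 H\right) = 6 - H$)
$\left(-1349999 - 2854831\right) + Z{\left(-851 \right)} = \left(-1349999 - 2854831\right) + \left(6 - -851\right) = -4204830 + \left(6 + 851\right) = -4204830 + 857 = -4203973$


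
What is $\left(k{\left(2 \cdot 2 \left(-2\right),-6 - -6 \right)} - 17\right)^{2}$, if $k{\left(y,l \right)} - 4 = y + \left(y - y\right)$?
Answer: $441$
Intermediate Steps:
$k{\left(y,l \right)} = 4 + y$ ($k{\left(y,l \right)} = 4 + \left(y + \left(y - y\right)\right) = 4 + \left(y + 0\right) = 4 + y$)
$\left(k{\left(2 \cdot 2 \left(-2\right),-6 - -6 \right)} - 17\right)^{2} = \left(\left(4 + 2 \cdot 2 \left(-2\right)\right) - 17\right)^{2} = \left(\left(4 + 4 \left(-2\right)\right) - 17\right)^{2} = \left(\left(4 - 8\right) - 17\right)^{2} = \left(-4 - 17\right)^{2} = \left(-21\right)^{2} = 441$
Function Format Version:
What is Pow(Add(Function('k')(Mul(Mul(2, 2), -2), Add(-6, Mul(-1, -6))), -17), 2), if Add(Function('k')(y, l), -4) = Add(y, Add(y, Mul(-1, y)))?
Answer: 441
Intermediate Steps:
Function('k')(y, l) = Add(4, y) (Function('k')(y, l) = Add(4, Add(y, Add(y, Mul(-1, y)))) = Add(4, Add(y, 0)) = Add(4, y))
Pow(Add(Function('k')(Mul(Mul(2, 2), -2), Add(-6, Mul(-1, -6))), -17), 2) = Pow(Add(Add(4, Mul(Mul(2, 2), -2)), -17), 2) = Pow(Add(Add(4, Mul(4, -2)), -17), 2) = Pow(Add(Add(4, -8), -17), 2) = Pow(Add(-4, -17), 2) = Pow(-21, 2) = 441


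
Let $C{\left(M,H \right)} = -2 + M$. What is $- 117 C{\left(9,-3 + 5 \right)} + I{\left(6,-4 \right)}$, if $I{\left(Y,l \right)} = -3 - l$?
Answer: $-818$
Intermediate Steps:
$- 117 C{\left(9,-3 + 5 \right)} + I{\left(6,-4 \right)} = - 117 \left(-2 + 9\right) - -1 = \left(-117\right) 7 + \left(-3 + 4\right) = -819 + 1 = -818$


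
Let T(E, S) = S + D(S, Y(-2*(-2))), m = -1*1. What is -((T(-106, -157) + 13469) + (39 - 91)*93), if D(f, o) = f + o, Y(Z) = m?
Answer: -8318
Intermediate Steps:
m = -1
Y(Z) = -1
T(E, S) = -1 + 2*S (T(E, S) = S + (S - 1) = S + (-1 + S) = -1 + 2*S)
-((T(-106, -157) + 13469) + (39 - 91)*93) = -(((-1 + 2*(-157)) + 13469) + (39 - 91)*93) = -(((-1 - 314) + 13469) - 52*93) = -((-315 + 13469) - 4836) = -(13154 - 4836) = -1*8318 = -8318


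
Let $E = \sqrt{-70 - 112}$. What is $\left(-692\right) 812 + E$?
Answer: $-561904 + i \sqrt{182} \approx -5.619 \cdot 10^{5} + 13.491 i$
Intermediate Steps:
$E = i \sqrt{182}$ ($E = \sqrt{-182} = i \sqrt{182} \approx 13.491 i$)
$\left(-692\right) 812 + E = \left(-692\right) 812 + i \sqrt{182} = -561904 + i \sqrt{182}$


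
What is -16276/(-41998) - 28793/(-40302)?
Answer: 932601883/846301698 ≈ 1.1020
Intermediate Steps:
-16276/(-41998) - 28793/(-40302) = -16276*(-1/41998) - 28793*(-1/40302) = 8138/20999 + 28793/40302 = 932601883/846301698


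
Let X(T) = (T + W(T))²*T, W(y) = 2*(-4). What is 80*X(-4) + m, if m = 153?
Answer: -45927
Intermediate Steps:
W(y) = -8
X(T) = T*(-8 + T)² (X(T) = (T - 8)²*T = (-8 + T)²*T = T*(-8 + T)²)
80*X(-4) + m = 80*(-4*(-8 - 4)²) + 153 = 80*(-4*(-12)²) + 153 = 80*(-4*144) + 153 = 80*(-576) + 153 = -46080 + 153 = -45927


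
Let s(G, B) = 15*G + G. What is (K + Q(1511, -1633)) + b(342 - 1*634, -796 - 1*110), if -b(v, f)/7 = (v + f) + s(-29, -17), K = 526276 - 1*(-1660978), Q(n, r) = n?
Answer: 2200399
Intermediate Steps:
K = 2187254 (K = 526276 + 1660978 = 2187254)
s(G, B) = 16*G
b(v, f) = 3248 - 7*f - 7*v (b(v, f) = -7*((v + f) + 16*(-29)) = -7*((f + v) - 464) = -7*(-464 + f + v) = 3248 - 7*f - 7*v)
(K + Q(1511, -1633)) + b(342 - 1*634, -796 - 1*110) = (2187254 + 1511) + (3248 - 7*(-796 - 1*110) - 7*(342 - 1*634)) = 2188765 + (3248 - 7*(-796 - 110) - 7*(342 - 634)) = 2188765 + (3248 - 7*(-906) - 7*(-292)) = 2188765 + (3248 + 6342 + 2044) = 2188765 + 11634 = 2200399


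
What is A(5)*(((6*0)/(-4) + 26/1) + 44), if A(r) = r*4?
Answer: 1400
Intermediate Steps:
A(r) = 4*r
A(5)*(((6*0)/(-4) + 26/1) + 44) = (4*5)*(((6*0)/(-4) + 26/1) + 44) = 20*((0*(-¼) + 26*1) + 44) = 20*((0 + 26) + 44) = 20*(26 + 44) = 20*70 = 1400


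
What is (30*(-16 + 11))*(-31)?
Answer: 4650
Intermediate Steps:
(30*(-16 + 11))*(-31) = (30*(-5))*(-31) = -150*(-31) = 4650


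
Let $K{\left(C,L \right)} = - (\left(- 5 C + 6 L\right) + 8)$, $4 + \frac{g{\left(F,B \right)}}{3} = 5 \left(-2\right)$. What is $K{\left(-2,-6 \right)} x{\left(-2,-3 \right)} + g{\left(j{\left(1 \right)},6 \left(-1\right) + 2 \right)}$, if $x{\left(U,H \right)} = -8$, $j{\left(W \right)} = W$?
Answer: $-186$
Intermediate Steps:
$g{\left(F,B \right)} = -42$ ($g{\left(F,B \right)} = -12 + 3 \cdot 5 \left(-2\right) = -12 + 3 \left(-10\right) = -12 - 30 = -42$)
$K{\left(C,L \right)} = -8 - 6 L + 5 C$ ($K{\left(C,L \right)} = - (8 - 5 C + 6 L) = -8 - 6 L + 5 C$)
$K{\left(-2,-6 \right)} x{\left(-2,-3 \right)} + g{\left(j{\left(1 \right)},6 \left(-1\right) + 2 \right)} = \left(-8 - -36 + 5 \left(-2\right)\right) \left(-8\right) - 42 = \left(-8 + 36 - 10\right) \left(-8\right) - 42 = 18 \left(-8\right) - 42 = -144 - 42 = -186$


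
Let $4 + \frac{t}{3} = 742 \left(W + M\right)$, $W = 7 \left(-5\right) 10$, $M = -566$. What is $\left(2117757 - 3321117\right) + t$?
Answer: $-3242388$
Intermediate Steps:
$W = -350$ ($W = \left(-35\right) 10 = -350$)
$t = -2039028$ ($t = -12 + 3 \cdot 742 \left(-350 - 566\right) = -12 + 3 \cdot 742 \left(-916\right) = -12 + 3 \left(-679672\right) = -12 - 2039016 = -2039028$)
$\left(2117757 - 3321117\right) + t = \left(2117757 - 3321117\right) - 2039028 = -1203360 - 2039028 = -3242388$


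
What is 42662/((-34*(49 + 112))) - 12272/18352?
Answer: -26565936/3139339 ≈ -8.4623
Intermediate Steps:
42662/((-34*(49 + 112))) - 12272/18352 = 42662/((-34*161)) - 12272*1/18352 = 42662/(-5474) - 767/1147 = 42662*(-1/5474) - 767/1147 = -21331/2737 - 767/1147 = -26565936/3139339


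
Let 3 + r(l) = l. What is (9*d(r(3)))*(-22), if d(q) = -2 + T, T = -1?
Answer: 594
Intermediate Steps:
r(l) = -3 + l
d(q) = -3 (d(q) = -2 - 1 = -3)
(9*d(r(3)))*(-22) = (9*(-3))*(-22) = -27*(-22) = 594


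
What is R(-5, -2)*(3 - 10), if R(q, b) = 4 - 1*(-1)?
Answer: -35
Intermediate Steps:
R(q, b) = 5 (R(q, b) = 4 + 1 = 5)
R(-5, -2)*(3 - 10) = 5*(3 - 10) = 5*(-7) = -35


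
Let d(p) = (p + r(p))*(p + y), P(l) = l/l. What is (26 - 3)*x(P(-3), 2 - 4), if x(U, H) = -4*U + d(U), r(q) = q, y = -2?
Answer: -138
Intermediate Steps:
P(l) = 1
d(p) = 2*p*(-2 + p) (d(p) = (p + p)*(p - 2) = (2*p)*(-2 + p) = 2*p*(-2 + p))
x(U, H) = -4*U + 2*U*(-2 + U)
(26 - 3)*x(P(-3), 2 - 4) = (26 - 3)*(2*1*(-4 + 1)) = 23*(2*1*(-3)) = 23*(-6) = -138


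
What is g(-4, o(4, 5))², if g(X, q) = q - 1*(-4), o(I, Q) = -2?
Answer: 4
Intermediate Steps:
g(X, q) = 4 + q (g(X, q) = q + 4 = 4 + q)
g(-4, o(4, 5))² = (4 - 2)² = 2² = 4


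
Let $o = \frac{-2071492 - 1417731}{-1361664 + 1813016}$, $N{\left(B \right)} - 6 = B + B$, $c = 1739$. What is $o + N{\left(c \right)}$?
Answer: $\frac{1569021145}{451352} \approx 3476.3$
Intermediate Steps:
$N{\left(B \right)} = 6 + 2 B$ ($N{\left(B \right)} = 6 + \left(B + B\right) = 6 + 2 B$)
$o = - \frac{3489223}{451352} \approx -7.7306$
$o + N{\left(c \right)} = - \frac{3489223}{451352} + \left(6 + 2 \cdot 1739\right) = - \frac{3489223}{451352} + \left(6 + 3478\right) = - \frac{3489223}{451352} + 3484 = \frac{1569021145}{451352}$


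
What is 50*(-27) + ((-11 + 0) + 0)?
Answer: -1361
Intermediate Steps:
50*(-27) + ((-11 + 0) + 0) = -1350 + (-11 + 0) = -1350 - 11 = -1361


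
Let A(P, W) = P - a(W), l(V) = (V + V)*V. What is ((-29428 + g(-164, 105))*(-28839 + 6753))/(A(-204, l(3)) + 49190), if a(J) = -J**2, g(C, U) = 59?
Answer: 324321867/24655 ≈ 13154.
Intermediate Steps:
l(V) = 2*V**2 (l(V) = (2*V)*V = 2*V**2)
A(P, W) = P + W**2 (A(P, W) = P - (-1)*W**2 = P + W**2)
((-29428 + g(-164, 105))*(-28839 + 6753))/(A(-204, l(3)) + 49190) = ((-29428 + 59)*(-28839 + 6753))/((-204 + (2*3**2)**2) + 49190) = (-29369*(-22086))/((-204 + (2*9)**2) + 49190) = 648643734/((-204 + 18**2) + 49190) = 648643734/((-204 + 324) + 49190) = 648643734/(120 + 49190) = 648643734/49310 = 648643734*(1/49310) = 324321867/24655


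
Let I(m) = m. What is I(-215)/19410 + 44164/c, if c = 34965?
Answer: 56647051/45244710 ≈ 1.2520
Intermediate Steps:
I(-215)/19410 + 44164/c = -215/19410 + 44164/34965 = -215*1/19410 + 44164*(1/34965) = -43/3882 + 44164/34965 = 56647051/45244710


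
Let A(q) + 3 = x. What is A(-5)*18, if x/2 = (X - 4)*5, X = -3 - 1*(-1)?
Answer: -1134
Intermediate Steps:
X = -2 (X = -3 + 1 = -2)
x = -60 (x = 2*((-2 - 4)*5) = 2*(-6*5) = 2*(-30) = -60)
A(q) = -63 (A(q) = -3 - 60 = -63)
A(-5)*18 = -63*18 = -1134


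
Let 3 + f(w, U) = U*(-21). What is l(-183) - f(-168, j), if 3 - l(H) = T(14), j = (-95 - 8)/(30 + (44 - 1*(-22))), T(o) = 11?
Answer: -881/32 ≈ -27.531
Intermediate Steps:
j = -103/96 (j = -103/(30 + (44 + 22)) = -103/(30 + 66) = -103/96 ≈ -1.0729)
f(w, U) = -3 - 21*U (f(w, U) = -3 + U*(-21) = -3 - 21*U)
l(H) = -8 (l(H) = 3 - 1*11 = 3 - 11 = -8)
l(-183) - f(-168, j) = -8 - (-3 - 21*(-103/96)) = -8 - (-3 + 721/32) = -8 - 1*625/32 = -8 - 625/32 = -881/32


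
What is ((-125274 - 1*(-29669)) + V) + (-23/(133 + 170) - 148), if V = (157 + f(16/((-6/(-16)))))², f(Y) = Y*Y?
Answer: 31206698195/8181 ≈ 3.8145e+6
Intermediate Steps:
f(Y) = Y²
V = 316733209/81 (V = (157 + (16/((-6/(-16))))²)² = (157 + (16/((-6*(-1/16))))²)² = (157 + (16/(3/8))²)² = (157 + (16*(8/3))²)² = (157 + (128/3)²)² = (157 + 16384/9)² = (17797/9)² = 316733209/81 ≈ 3.9103e+6)
((-125274 - 1*(-29669)) + V) + (-23/(133 + 170) - 148) = ((-125274 - 1*(-29669)) + 316733209/81) + (-23/(133 + 170) - 148) = ((-125274 + 29669) + 316733209/81) + (-23/303 - 148) = (-95605 + 316733209/81) + ((1/303)*(-23) - 148) = 308989204/81 + (-23/303 - 148) = 308989204/81 - 44867/303 = 31206698195/8181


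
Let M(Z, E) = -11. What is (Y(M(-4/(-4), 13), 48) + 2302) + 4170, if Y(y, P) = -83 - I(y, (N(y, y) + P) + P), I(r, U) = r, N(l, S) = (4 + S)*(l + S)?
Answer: 6400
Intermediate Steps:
N(l, S) = (4 + S)*(S + l)
Y(y, P) = -83 - y
(Y(M(-4/(-4), 13), 48) + 2302) + 4170 = ((-83 - 1*(-11)) + 2302) + 4170 = ((-83 + 11) + 2302) + 4170 = (-72 + 2302) + 4170 = 2230 + 4170 = 6400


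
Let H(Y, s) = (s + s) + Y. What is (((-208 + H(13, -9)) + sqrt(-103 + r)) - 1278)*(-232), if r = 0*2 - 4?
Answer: 345912 - 232*I*sqrt(107) ≈ 3.4591e+5 - 2399.8*I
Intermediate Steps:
r = -4 (r = 0 - 4 = -4)
H(Y, s) = Y + 2*s (H(Y, s) = 2*s + Y = Y + 2*s)
(((-208 + H(13, -9)) + sqrt(-103 + r)) - 1278)*(-232) = (((-208 + (13 + 2*(-9))) + sqrt(-103 - 4)) - 1278)*(-232) = (((-208 + (13 - 18)) + sqrt(-107)) - 1278)*(-232) = (((-208 - 5) + I*sqrt(107)) - 1278)*(-232) = ((-213 + I*sqrt(107)) - 1278)*(-232) = (-1491 + I*sqrt(107))*(-232) = 345912 - 232*I*sqrt(107)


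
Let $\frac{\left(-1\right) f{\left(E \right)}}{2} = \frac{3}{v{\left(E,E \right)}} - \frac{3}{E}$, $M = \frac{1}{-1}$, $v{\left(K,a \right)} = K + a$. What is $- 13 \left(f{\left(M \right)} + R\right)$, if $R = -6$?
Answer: $117$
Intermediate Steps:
$M = -1$
$f{\left(E \right)} = \frac{3}{E}$ ($f{\left(E \right)} = - 2 \left(\frac{3}{E + E} - \frac{3}{E}\right) = - 2 \left(\frac{3}{2 E} - \frac{3}{E}\right) = - 2 \left(- \frac{3}{2 E}\right) = \frac{3}{E}$)
$- 13 \left(f{\left(M \right)} + R\right) = - 13 \left(\frac{3}{-1} - 6\right) = - 13 \left(3 \left(-1\right) - 6\right) = - 13 \left(-3 - 6\right) = \left(-13\right) \left(-9\right) = 117$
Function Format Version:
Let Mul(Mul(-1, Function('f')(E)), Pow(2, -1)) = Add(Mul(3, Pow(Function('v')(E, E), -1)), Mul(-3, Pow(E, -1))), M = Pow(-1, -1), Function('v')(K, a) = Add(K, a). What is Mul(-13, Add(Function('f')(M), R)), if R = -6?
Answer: 117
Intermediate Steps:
M = -1
Function('f')(E) = Mul(3, Pow(E, -1)) (Function('f')(E) = Mul(-2, Add(Mul(3, Pow(Add(E, E), -1)), Mul(-3, Pow(E, -1)))) = Mul(-2, Add(Mul(3, Pow(Mul(2, E), -1)), Mul(-3, Pow(E, -1)))) = Mul(-2, Add(Mul(3, Mul(Rational(1, 2), Pow(E, -1))), Mul(-3, Pow(E, -1)))) = Mul(-2, Add(Mul(Rational(3, 2), Pow(E, -1)), Mul(-3, Pow(E, -1)))) = Mul(-2, Mul(Rational(-3, 2), Pow(E, -1))) = Mul(3, Pow(E, -1)))
Mul(-13, Add(Function('f')(M), R)) = Mul(-13, Add(Mul(3, Pow(-1, -1)), -6)) = Mul(-13, Add(Mul(3, -1), -6)) = Mul(-13, Add(-3, -6)) = Mul(-13, -9) = 117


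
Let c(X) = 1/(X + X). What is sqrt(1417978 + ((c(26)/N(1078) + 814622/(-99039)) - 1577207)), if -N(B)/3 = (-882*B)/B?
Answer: I*sqrt(1862526116885712261906)/108150588 ≈ 399.05*I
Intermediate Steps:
c(X) = 1/(2*X)
N(B) = 2646 (N(B) = -3*(-882*B)/B = -3*(-882) = 2646)
sqrt(1417978 + ((c(26)/N(1078) + 814622/(-99039)) - 1577207)) = sqrt(1417978 + ((((1/2)/26)/2646 + 814622/(-99039)) - 1577207)) = sqrt(1417978 + ((((1/2)*(1/26))*(1/2646) + 814622*(-1/99039)) - 1577207)) = sqrt(1417978 + (((1/52)*(1/2646) - 814622/99039) - 1577207)) = sqrt(1417978 + ((1/137592 - 814622/99039) - 1577207)) = sqrt(1417978 + (-37361790395/4542324696 - 1577207)) = sqrt(1417978 - 7164223668594467/4542324696) = sqrt(-723307180809779/4542324696) = I*sqrt(1862526116885712261906)/108150588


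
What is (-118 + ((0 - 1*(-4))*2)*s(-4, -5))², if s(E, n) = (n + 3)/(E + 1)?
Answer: 114244/9 ≈ 12694.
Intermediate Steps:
s(E, n) = (3 + n)/(1 + E)
(-118 + ((0 - 1*(-4))*2)*s(-4, -5))² = (-118 + ((0 - 1*(-4))*2)*((3 - 5)/(1 - 4)))² = (-118 + ((0 + 4)*2)*(-2/(-3)))² = (-118 + (4*2)*(-⅓*(-2)))² = (-118 + 8*(⅔))² = (-118 + 16/3)² = (-338/3)² = 114244/9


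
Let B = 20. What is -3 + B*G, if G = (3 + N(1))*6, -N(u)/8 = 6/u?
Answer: -5403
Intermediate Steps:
N(u) = -48/u
G = -270 (G = (3 - 48/1)*6 = (3 - 48*1)*6 = (3 - 48)*6 = -45*6 = -270)
-3 + B*G = -3 + 20*(-270) = -3 - 5400 = -5403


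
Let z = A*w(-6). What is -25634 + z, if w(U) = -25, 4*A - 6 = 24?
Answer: -51643/2 ≈ -25822.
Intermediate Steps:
A = 15/2 (A = 3/2 + (¼)*24 = 3/2 + 6 = 15/2 ≈ 7.5000)
z = -375/2 (z = (15/2)*(-25) = -375/2 ≈ -187.50)
-25634 + z = -25634 - 375/2 = -51643/2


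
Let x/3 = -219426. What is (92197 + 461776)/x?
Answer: -553973/658278 ≈ -0.84155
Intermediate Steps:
x = -658278 (x = 3*(-219426) = -658278)
(92197 + 461776)/x = (92197 + 461776)/(-658278) = 553973*(-1/658278) = -553973/658278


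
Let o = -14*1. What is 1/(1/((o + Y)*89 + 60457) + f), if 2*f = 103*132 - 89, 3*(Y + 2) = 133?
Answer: 188936/1275979279 ≈ 0.00014807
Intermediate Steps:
o = -14
Y = 127/3 (Y = -2 + (⅓)*133 = -2 + 133/3 = 127/3 ≈ 42.333)
f = 13507/2 (f = (103*132 - 89)/2 = (13596 - 89)/2 = (½)*13507 = 13507/2 ≈ 6753.5)
1/(1/((o + Y)*89 + 60457) + f) = 1/(1/((-14 + 127/3)*89 + 60457) + 13507/2) = 1/(1/((85/3)*89 + 60457) + 13507/2) = 1/(1/(7565/3 + 60457) + 13507/2) = 1/(1/(188936/3) + 13507/2) = 1/(3/188936 + 13507/2) = 1/(1275979279/188936) = 188936/1275979279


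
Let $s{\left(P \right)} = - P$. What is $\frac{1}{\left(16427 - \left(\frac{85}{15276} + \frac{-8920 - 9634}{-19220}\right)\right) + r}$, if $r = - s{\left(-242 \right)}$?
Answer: $\frac{73401180}{1187926832149} \approx 6.1789 \cdot 10^{-5}$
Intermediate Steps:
$r = -242$ ($r = - \left(-1\right) \left(-242\right) = \left(-1\right) 242 = -242$)
$\frac{1}{\left(16427 - \left(\frac{85}{15276} + \frac{-8920 - 9634}{-19220}\right)\right) + r} = \frac{1}{\left(16427 - \left(\frac{85}{15276} + \frac{-8920 - 9634}{-19220}\right)\right) - 242} = \frac{1}{\left(16427 - \left(85 \cdot \frac{1}{15276} - - \frac{9277}{9610}\right)\right) - 242} = \frac{1}{\left(16427 - \left(\frac{85}{15276} + \frac{9277}{9610}\right)\right) - 242} = \frac{1}{\left(16427 - \frac{71266151}{73401180}\right) - 242} = \frac{1}{\frac{1205689917709}{73401180} - 242} = \frac{1}{\frac{1187926832149}{73401180}} = \frac{73401180}{1187926832149}$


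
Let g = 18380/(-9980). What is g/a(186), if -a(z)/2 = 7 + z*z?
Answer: 919/34533794 ≈ 2.6612e-5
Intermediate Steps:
g = -919/499 (g = 18380*(-1/9980) = -919/499 ≈ -1.8417)
a(z) = -14 - 2*z² (a(z) = -2*(7 + z*z) = -2*(7 + z²) = -14 - 2*z²)
g/a(186) = -919/(499*(-14 - 2*186²)) = -919/(499*(-14 - 2*34596)) = -919/(499*(-14 - 69192)) = -919/499/(-69206) = -919/499*(-1/69206) = 919/34533794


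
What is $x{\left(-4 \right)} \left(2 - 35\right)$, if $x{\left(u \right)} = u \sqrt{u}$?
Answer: $264 i \approx 264.0 i$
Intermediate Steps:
$x{\left(u \right)} = u^{\frac{3}{2}}$
$x{\left(-4 \right)} \left(2 - 35\right) = \left(-4\right)^{\frac{3}{2}} \left(2 - 35\right) = - 8 i \left(2 - 35\right) = - 8 i \left(-33\right) = 264 i$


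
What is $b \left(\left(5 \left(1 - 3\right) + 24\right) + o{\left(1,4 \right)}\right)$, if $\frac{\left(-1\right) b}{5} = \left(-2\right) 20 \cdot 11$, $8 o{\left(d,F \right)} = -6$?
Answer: $29150$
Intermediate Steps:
$o{\left(d,F \right)} = - \frac{3}{4}$ ($o{\left(d,F \right)} = \frac{1}{8} \left(-6\right) = - \frac{3}{4}$)
$b = 2200$ ($b = - 5 \left(-2\right) 20 \cdot 11 = - 5 \left(\left(-40\right) 11\right) = \left(-5\right) \left(-440\right) = 2200$)
$b \left(\left(5 \left(1 - 3\right) + 24\right) + o{\left(1,4 \right)}\right) = 2200 \left(\left(5 \left(1 - 3\right) + 24\right) - \frac{3}{4}\right) = 2200 \left(\left(5 \left(-2\right) + 24\right) - \frac{3}{4}\right) = 2200 \left(\left(-10 + 24\right) - \frac{3}{4}\right) = 2200 \left(14 - \frac{3}{4}\right) = 2200 \cdot \frac{53}{4} = 29150$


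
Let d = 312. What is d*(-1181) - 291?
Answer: -368763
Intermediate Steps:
d*(-1181) - 291 = 312*(-1181) - 291 = -368472 - 291 = -368763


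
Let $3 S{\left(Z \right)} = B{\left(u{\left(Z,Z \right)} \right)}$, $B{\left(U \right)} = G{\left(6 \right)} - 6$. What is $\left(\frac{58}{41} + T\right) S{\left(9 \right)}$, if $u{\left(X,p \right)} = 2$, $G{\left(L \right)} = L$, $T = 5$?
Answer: $0$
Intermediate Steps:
$B{\left(U \right)} = 0$ ($B{\left(U \right)} = 6 - 6 = 0$)
$S{\left(Z \right)} = 0$ ($S{\left(Z \right)} = \frac{1}{3} \cdot 0 = 0$)
$\left(\frac{58}{41} + T\right) S{\left(9 \right)} = \left(\frac{58}{41} + 5\right) 0 = \frac{263}{41} \cdot 0 = 0$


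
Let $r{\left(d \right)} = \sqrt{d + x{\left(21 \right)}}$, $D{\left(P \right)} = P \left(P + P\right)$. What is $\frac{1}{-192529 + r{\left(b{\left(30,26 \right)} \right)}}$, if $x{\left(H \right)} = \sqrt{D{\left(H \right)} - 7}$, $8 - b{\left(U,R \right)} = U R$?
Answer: $- \frac{1}{192529 - i \sqrt{772 - 5 \sqrt{35}}} \approx -5.194 \cdot 10^{-6} - 7.3508 \cdot 10^{-10} i$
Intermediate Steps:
$b{\left(U,R \right)} = 8 - R U$ ($b{\left(U,R \right)} = 8 - U R = 8 - R U$)
$D{\left(P \right)} = 2 P^{2}$ ($D{\left(P \right)} = P 2 P = 2 P^{2}$)
$x{\left(H \right)} = \sqrt{-7 + 2 H^{2}}$ ($x{\left(H \right)} = \sqrt{2 H^{2} - 7} = \sqrt{-7 + 2 H^{2}}$)
$r{\left(d \right)} = \sqrt{d + 5 \sqrt{35}}$ ($r{\left(d \right)} = \sqrt{d + \sqrt{-7 + 2 \cdot 21^{2}}} = \sqrt{d + \sqrt{-7 + 2 \cdot 441}} = \sqrt{d + \sqrt{-7 + 882}} = \sqrt{d + \sqrt{875}} = \sqrt{d + 5 \sqrt{35}}$)
$\frac{1}{-192529 + r{\left(b{\left(30,26 \right)} \right)}} = \frac{1}{-192529 + \sqrt{\left(8 - 26 \cdot 30\right) + 5 \sqrt{35}}} = \frac{1}{-192529 + \sqrt{\left(8 - 780\right) + 5 \sqrt{35}}} = \frac{1}{-192529 + \sqrt{-772 + 5 \sqrt{35}}}$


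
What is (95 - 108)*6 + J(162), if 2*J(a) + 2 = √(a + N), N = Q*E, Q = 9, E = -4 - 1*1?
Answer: -79 + 3*√13/2 ≈ -73.592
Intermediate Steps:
E = -5 (E = -4 - 1 = -5)
N = -45 (N = 9*(-5) = -45)
J(a) = -1 + √(-45 + a)/2 (J(a) = -1 + √(a - 45)/2 = -1 + √(-45 + a)/2)
(95 - 108)*6 + J(162) = (95 - 108)*6 + (-1 + √(-45 + 162)/2) = -13*6 + (-1 + √117/2) = -78 + (-1 + (3*√13)/2) = -78 + (-1 + 3*√13/2) = -79 + 3*√13/2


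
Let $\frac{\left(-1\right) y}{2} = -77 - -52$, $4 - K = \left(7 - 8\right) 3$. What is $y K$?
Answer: $350$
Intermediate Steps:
$K = 7$ ($K = 4 - \left(7 - 8\right) 3 = 4 - \left(-1\right) 3 = 4 - -3 = 4 + 3 = 7$)
$y = 50$ ($y = - 2 \left(-77 - -52\right) = - 2 \left(-77 + 52\right) = \left(-2\right) \left(-25\right) = 50$)
$y K = 50 \cdot 7 = 350$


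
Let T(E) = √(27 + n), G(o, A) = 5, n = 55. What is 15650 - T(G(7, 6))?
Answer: 15650 - √82 ≈ 15641.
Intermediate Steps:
T(E) = √82 (T(E) = √(27 + 55) = √82)
15650 - T(G(7, 6)) = 15650 - √82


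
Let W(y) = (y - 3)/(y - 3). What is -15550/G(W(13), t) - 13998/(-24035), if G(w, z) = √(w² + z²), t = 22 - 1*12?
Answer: 13998/24035 - 15550*√101/101 ≈ -1546.7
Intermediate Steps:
W(y) = 1 (W(y) = (-3 + y)/(-3 + y) = 1)
t = 10 (t = 22 - 12 = 10)
-15550/G(W(13), t) - 13998/(-24035) = -15550/√(1² + 10²) - 13998/(-24035) = -15550/√(1 + 100) - 13998*(-1/24035) = -15550*√101/101 + 13998/24035 = 13998/24035 - 15550*√101/101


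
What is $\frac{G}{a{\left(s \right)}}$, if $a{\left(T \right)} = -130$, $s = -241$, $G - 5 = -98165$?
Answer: $\frac{9816}{13} \approx 755.08$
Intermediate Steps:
$G = -98160$ ($G = 5 - 98165 = -98160$)
$\frac{G}{a{\left(s \right)}} = - \frac{98160}{-130} = \left(-98160\right) \left(- \frac{1}{130}\right) = \frac{9816}{13}$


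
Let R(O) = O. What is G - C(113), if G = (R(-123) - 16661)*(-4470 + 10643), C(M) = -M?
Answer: -103607519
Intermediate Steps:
G = -103607632 (G = (-123 - 16661)*(-4470 + 10643) = -16784*6173 = -103607632)
G - C(113) = -103607632 - (-1)*113 = -103607632 - 1*(-113) = -103607632 + 113 = -103607519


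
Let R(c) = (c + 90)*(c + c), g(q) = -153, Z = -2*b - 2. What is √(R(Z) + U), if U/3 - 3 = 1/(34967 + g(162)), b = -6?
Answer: √14407913774/2678 ≈ 44.822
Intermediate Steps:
Z = 10 (Z = -2*(-6) - 2 = 12 - 2 = 10)
R(c) = 2*c*(90 + c) (R(c) = (90 + c)*(2*c) = 2*c*(90 + c))
U = 313329/34814 (U = 9 + 3/(34967 - 153) = 9 + 3/34814 = 313329/34814 ≈ 9.0001)
√(R(Z) + U) = √(2*10*(90 + 10) + 313329/34814) = √(2*10*100 + 313329/34814) = √(2000 + 313329/34814) = √(69941329/34814) = √14407913774/2678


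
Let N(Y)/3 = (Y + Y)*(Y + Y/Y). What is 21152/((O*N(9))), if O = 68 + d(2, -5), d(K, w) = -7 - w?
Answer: 2644/4455 ≈ 0.59349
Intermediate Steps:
O = 66 (O = 68 + (-7 - 1*(-5)) = 68 + (-7 + 5) = 68 - 2 = 66)
N(Y) = 6*Y*(1 + Y) (N(Y) = 3*((Y + Y)*(Y + Y/Y)) = 3*((2*Y)*(Y + 1)) = 3*((2*Y)*(1 + Y)) = 3*(2*Y*(1 + Y)) = 6*Y*(1 + Y))
21152/((O*N(9))) = 21152/((66*(6*9*(1 + 9)))) = 21152/((66*(6*9*10))) = 21152/((66*540)) = 21152/35640 = 21152*(1/35640) = 2644/4455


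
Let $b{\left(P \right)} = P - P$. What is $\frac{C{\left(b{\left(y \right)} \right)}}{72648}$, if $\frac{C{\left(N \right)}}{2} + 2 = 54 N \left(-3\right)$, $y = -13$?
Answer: $- \frac{1}{18162} \approx -5.506 \cdot 10^{-5}$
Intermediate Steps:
$b{\left(P \right)} = 0$
$C{\left(N \right)} = -4 - 324 N$ ($C{\left(N \right)} = -4 + 2 \cdot 54 N \left(-3\right) = -4 + 2 \left(- 162 N\right) = -4 - 324 N$)
$\frac{C{\left(b{\left(y \right)} \right)}}{72648} = \frac{-4 - 0}{72648} = \left(-4 + 0\right) \frac{1}{72648} = \left(-4\right) \frac{1}{72648} = - \frac{1}{18162}$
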